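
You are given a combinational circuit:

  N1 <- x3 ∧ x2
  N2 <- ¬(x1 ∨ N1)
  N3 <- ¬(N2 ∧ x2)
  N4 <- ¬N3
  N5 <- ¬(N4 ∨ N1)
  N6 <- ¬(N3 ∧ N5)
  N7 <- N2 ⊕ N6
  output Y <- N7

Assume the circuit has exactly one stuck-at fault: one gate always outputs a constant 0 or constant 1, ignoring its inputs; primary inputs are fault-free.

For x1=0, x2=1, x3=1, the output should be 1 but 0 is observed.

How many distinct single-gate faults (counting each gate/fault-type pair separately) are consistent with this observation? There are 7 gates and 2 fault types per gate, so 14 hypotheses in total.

Fault-free: N1=1, N2=0, N3=1, N4=0, N5=0, N6=1, N7=1 → 1. Observed 0.
  N1 stuck-at-0: output 0 ✓
  N1 stuck-at-1: output 1 ✗
  N2 stuck-at-0: output 1 ✗
  N2 stuck-at-1: output 0 ✓
  N3 stuck-at-0: output 1 ✗
  N3 stuck-at-1: output 1 ✗
  N4 stuck-at-0: output 1 ✗
  N4 stuck-at-1: output 1 ✗
  N5 stuck-at-0: output 1 ✗
  N5 stuck-at-1: output 0 ✓
  N6 stuck-at-0: output 0 ✓
  N6 stuck-at-1: output 1 ✗
  N7 stuck-at-0: output 0 ✓
  N7 stuck-at-1: output 1 ✗
Consistent faults: {N1 stuck-at-0, N2 stuck-at-1, N5 stuck-at-1, N6 stuck-at-0, N7 stuck-at-0} — 5 in all.

5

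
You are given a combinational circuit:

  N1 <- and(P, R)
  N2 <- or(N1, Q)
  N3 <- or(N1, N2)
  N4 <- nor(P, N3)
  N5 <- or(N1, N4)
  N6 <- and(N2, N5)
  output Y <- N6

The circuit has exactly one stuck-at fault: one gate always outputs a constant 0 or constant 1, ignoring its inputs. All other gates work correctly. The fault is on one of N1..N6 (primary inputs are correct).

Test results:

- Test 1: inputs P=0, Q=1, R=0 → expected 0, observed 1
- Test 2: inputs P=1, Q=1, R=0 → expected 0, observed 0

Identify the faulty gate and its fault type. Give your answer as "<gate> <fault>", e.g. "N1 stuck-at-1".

Fault-free values for test 1 (P=0, Q=1, R=0): N1=0, N2=1, N3=1, N4=0, N5=0, N6=0, giving Y=0. Observed 1.
Test 1: faults giving observed 1 are {N1 stuck-at-1, N3 stuck-at-0, N4 stuck-at-1, N5 stuck-at-1, N6 stuck-at-1}.
Test 2 (P=1, Q=1, R=0): fault-free N1=0, N2=1, N3=1, N4=0, N5=0, N6=0 → 0; observed 0. Eliminates N1 stuck-at-1, N4 stuck-at-1, N5 stuck-at-1, N6 stuck-at-1.
Only N3 stuck-at-0 is consistent with every test.

N3 stuck-at-0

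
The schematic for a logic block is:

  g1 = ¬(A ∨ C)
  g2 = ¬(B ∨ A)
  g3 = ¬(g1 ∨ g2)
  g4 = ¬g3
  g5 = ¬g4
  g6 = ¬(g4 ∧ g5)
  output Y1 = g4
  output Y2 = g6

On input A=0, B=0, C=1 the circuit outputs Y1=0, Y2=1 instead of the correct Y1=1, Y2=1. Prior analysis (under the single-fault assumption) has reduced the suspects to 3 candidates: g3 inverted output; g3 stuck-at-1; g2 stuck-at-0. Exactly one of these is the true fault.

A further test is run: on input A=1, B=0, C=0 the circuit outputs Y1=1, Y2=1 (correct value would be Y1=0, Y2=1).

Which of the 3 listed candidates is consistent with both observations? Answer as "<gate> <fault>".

Evaluate each candidate on input A=1, B=0, C=0:
  g3 inverted output: g1=0, g2=0, g3=0 [inverted output], g4=1, g5=0, g6=1 → Y1=1, Y2=1 — matches
  g3 stuck-at-1: g1=0, g2=0, g3=1 [stuck-at-1], g4=0, g5=1, g6=1 → Y1=0, Y2=1 — eliminated
  g2 stuck-at-0: g1=0, g2=0 [stuck-at-0], g3=1, g4=0, g5=1, g6=1 → Y1=0, Y2=1 — eliminated
Only g3 inverted output reproduces the observed Y1=1, Y2=1.

g3 inverted output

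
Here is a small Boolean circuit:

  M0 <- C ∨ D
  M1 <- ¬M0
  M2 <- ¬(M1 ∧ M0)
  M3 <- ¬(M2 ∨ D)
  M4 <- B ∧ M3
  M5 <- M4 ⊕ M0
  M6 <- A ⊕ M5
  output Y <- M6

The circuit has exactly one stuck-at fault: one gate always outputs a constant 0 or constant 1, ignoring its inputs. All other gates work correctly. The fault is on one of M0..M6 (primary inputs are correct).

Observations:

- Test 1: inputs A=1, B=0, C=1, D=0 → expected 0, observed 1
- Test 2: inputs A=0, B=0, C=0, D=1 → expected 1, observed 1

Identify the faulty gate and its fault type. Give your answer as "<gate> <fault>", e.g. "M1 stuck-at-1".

M6 stuck-at-1

Fault-free values for test 1 (A=1, B=0, C=1, D=0): M0=1, M1=0, M2=1, M3=0, M4=0, M5=1, M6=0, giving Y=0. Observed 1.
Test 1: faults giving observed 1 are {M0 stuck-at-0, M4 stuck-at-1, M5 stuck-at-0, M6 stuck-at-1}.
Test 2 (A=0, B=0, C=0, D=1): fault-free M0=1, M1=0, M2=1, M3=0, M4=0, M5=1, M6=1 → 1; observed 1. Eliminates M0 stuck-at-0, M4 stuck-at-1, M5 stuck-at-0.
Only M6 stuck-at-1 is consistent with every test.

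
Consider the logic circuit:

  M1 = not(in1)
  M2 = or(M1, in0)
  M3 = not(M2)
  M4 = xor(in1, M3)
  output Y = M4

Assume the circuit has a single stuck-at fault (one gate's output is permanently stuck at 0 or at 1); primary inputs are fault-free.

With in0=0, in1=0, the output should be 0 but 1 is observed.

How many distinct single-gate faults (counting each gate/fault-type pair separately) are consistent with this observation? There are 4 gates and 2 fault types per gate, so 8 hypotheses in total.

Fault-free: M1=1, M2=1, M3=0, M4=0 → 0. Observed 1.
  M1 stuck-at-0: output 1 ✓
  M1 stuck-at-1: output 0 ✗
  M2 stuck-at-0: output 1 ✓
  M2 stuck-at-1: output 0 ✗
  M3 stuck-at-0: output 0 ✗
  M3 stuck-at-1: output 1 ✓
  M4 stuck-at-0: output 0 ✗
  M4 stuck-at-1: output 1 ✓
Consistent faults: {M1 stuck-at-0, M2 stuck-at-0, M3 stuck-at-1, M4 stuck-at-1} — 4 in all.

4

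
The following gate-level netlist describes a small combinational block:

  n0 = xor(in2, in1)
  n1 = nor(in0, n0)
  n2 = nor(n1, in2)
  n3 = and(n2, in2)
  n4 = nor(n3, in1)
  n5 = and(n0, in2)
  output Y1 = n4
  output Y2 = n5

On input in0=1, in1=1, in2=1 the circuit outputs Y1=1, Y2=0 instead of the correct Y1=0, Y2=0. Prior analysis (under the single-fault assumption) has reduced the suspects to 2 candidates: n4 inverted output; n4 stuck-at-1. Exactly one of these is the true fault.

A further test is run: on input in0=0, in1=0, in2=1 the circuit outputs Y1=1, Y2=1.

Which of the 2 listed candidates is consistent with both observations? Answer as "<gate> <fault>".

n4 stuck-at-1

Evaluate each candidate on input in0=0, in1=0, in2=1:
  n4 inverted output: n0=1, n1=0, n2=0, n3=0, n4=0 [inverted output], n5=1 → Y1=0, Y2=1 — eliminated
  n4 stuck-at-1: n0=1, n1=0, n2=0, n3=0, n4=1 [stuck-at-1], n5=1 → Y1=1, Y2=1 — matches
Only n4 stuck-at-1 reproduces the observed Y1=1, Y2=1.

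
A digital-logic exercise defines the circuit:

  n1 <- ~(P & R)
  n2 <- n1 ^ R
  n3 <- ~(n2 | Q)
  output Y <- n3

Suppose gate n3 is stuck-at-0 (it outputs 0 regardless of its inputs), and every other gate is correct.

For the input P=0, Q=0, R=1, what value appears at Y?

0

Propagate with n3 forced: n1=1, n2=0, n3=0 [stuck-at-0].
So Y = 0. (Without the fault it would be 1.)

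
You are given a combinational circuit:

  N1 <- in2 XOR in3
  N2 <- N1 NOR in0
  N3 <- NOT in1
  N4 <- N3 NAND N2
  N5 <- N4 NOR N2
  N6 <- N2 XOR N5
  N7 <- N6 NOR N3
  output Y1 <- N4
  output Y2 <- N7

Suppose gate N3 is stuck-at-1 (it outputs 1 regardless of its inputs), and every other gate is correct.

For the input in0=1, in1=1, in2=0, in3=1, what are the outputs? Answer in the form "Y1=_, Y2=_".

Y1=1, Y2=0

Propagate with N3 forced: N1=1, N2=0, N3=1 [stuck-at-1], N4=1, N5=0, N6=0, N7=0.
So the outputs are Y1=1, Y2=0. (Without the fault they would be Y1=1, Y2=1.)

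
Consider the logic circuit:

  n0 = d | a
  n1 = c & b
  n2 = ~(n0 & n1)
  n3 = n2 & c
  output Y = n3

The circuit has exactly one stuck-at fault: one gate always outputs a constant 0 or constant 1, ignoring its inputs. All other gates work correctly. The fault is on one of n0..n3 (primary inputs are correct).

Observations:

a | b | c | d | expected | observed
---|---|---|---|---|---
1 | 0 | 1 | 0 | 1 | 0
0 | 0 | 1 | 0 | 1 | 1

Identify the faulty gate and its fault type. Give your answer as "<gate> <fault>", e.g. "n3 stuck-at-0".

Fault-free values for test 1 (a=1, b=0, c=1, d=0): n0=1, n1=0, n2=1, n3=1, giving Y=1. Observed 0.
Test 1: faults giving observed 0 are {n1 stuck-at-1, n2 stuck-at-0, n3 stuck-at-0}.
Test 2 (a=0, b=0, c=1, d=0): fault-free n0=0, n1=0, n2=1, n3=1 → 1; observed 1. Eliminates n2 stuck-at-0, n3 stuck-at-0.
Only n1 stuck-at-1 is consistent with every test.

n1 stuck-at-1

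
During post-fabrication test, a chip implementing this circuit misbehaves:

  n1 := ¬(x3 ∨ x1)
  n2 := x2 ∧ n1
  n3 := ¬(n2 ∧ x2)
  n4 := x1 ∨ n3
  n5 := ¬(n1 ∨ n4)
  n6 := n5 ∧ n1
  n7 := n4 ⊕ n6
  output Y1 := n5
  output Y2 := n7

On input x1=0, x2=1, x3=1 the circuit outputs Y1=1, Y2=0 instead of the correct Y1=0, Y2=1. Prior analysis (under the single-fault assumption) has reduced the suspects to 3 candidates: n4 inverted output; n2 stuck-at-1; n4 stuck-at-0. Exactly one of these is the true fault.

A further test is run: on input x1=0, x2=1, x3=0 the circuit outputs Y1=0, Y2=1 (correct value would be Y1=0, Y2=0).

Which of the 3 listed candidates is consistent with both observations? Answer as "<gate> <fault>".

Evaluate each candidate on input x1=0, x2=1, x3=0:
  n4 inverted output: n1=1, n2=1, n3=0, n4=1 [inverted output], n5=0, n6=0, n7=1 → Y1=0, Y2=1 — matches
  n2 stuck-at-1: n1=1, n2=1 [stuck-at-1], n3=0, n4=0, n5=0, n6=0, n7=0 → Y1=0, Y2=0 — eliminated
  n4 stuck-at-0: n1=1, n2=1, n3=0, n4=0 [stuck-at-0], n5=0, n6=0, n7=0 → Y1=0, Y2=0 — eliminated
Only n4 inverted output reproduces the observed Y1=0, Y2=1.

n4 inverted output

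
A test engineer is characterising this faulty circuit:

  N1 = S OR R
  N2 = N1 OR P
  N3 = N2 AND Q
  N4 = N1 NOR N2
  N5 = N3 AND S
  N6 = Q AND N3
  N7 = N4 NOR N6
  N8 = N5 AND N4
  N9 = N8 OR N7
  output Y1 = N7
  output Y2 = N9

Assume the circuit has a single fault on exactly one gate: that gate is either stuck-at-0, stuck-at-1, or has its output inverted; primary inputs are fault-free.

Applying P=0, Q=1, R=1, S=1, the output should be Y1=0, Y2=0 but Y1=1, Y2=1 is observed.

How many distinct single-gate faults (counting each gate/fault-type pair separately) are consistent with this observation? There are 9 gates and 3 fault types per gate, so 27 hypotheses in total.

Fault-free: N1=1, N2=1, N3=1, N4=0, N5=1, N6=1, N7=0, N8=0, N9=0 → Y1=0, Y2=0. Observed Y1=1, Y2=1.
  N1: none of the 3 fault types match ✗
  N2: stuck-at-0, inverted output ✓; others ✗
  N3: stuck-at-0, inverted output ✓; others ✗
  N4: none of the 3 fault types match ✗
  N5: none of the 3 fault types match ✗
  N6: stuck-at-0, inverted output ✓; others ✗
  N7: stuck-at-1, inverted output ✓; others ✗
  N8: none of the 3 fault types match ✗
  N9: none of the 3 fault types match ✗
Consistent faults: {N2 stuck-at-0, N2 inverted output, N3 stuck-at-0, N3 inverted output, N6 stuck-at-0, N6 inverted output, N7 stuck-at-1, N7 inverted output} — 8 in all.

8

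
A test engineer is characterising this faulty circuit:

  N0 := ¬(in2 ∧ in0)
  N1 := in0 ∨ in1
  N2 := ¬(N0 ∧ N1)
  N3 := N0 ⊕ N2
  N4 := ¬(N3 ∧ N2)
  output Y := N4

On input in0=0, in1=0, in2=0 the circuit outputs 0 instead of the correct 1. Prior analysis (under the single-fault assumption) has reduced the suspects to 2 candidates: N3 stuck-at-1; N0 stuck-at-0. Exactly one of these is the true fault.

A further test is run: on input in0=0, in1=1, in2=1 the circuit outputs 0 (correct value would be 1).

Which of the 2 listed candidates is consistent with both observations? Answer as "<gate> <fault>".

N0 stuck-at-0

Evaluate each candidate on input in0=0, in1=1, in2=1:
  N3 stuck-at-1: N0=1, N1=1, N2=0, N3=1 [stuck-at-1], N4=1 → 1 — eliminated
  N0 stuck-at-0: N0=0 [stuck-at-0], N1=1, N2=1, N3=1, N4=0 → 0 — matches
Only N0 stuck-at-0 reproduces the observed 0.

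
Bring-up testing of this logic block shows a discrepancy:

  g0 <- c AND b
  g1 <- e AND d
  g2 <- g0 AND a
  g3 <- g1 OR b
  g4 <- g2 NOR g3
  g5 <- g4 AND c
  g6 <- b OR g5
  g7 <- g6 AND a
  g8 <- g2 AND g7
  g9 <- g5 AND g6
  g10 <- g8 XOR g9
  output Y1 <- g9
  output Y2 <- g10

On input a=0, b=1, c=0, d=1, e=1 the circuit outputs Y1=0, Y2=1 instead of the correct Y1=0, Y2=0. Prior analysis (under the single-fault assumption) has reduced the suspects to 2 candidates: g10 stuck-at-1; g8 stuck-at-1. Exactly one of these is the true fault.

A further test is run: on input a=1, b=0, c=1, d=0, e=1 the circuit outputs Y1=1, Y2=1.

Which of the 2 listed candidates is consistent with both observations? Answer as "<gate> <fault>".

g10 stuck-at-1

Evaluate each candidate on input a=1, b=0, c=1, d=0, e=1:
  g10 stuck-at-1: g0=0, g1=0, g2=0, g3=0, g4=1, g5=1, g6=1, g7=1, g8=0, g9=1, g10=1 [stuck-at-1] → Y1=1, Y2=1 — matches
  g8 stuck-at-1: g0=0, g1=0, g2=0, g3=0, g4=1, g5=1, g6=1, g7=1, g8=1 [stuck-at-1], g9=1, g10=0 → Y1=1, Y2=0 — eliminated
Only g10 stuck-at-1 reproduces the observed Y1=1, Y2=1.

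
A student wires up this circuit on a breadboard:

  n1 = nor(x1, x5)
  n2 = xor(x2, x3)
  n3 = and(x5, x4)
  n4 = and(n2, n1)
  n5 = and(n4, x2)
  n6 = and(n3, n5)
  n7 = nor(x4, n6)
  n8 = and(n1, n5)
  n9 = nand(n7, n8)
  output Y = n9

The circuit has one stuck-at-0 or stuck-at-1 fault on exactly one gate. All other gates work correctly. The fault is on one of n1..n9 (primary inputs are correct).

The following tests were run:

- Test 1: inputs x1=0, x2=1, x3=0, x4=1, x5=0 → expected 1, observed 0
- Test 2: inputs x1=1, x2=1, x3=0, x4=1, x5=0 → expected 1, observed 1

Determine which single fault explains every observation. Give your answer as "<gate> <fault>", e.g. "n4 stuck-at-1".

Fault-free values for test 1 (x1=0, x2=1, x3=0, x4=1, x5=0): n1=1, n2=1, n3=0, n4=1, n5=1, n6=0, n7=0, n8=1, n9=1, giving Y=1. Observed 0.
Test 1: faults giving observed 0 are {n7 stuck-at-1, n9 stuck-at-0}.
Test 2 (x1=1, x2=1, x3=0, x4=1, x5=0): fault-free n1=0, n2=1, n3=0, n4=0, n5=0, n6=0, n7=0, n8=0, n9=1 → 1; observed 1. Eliminates n9 stuck-at-0.
Only n7 stuck-at-1 is consistent with every test.

n7 stuck-at-1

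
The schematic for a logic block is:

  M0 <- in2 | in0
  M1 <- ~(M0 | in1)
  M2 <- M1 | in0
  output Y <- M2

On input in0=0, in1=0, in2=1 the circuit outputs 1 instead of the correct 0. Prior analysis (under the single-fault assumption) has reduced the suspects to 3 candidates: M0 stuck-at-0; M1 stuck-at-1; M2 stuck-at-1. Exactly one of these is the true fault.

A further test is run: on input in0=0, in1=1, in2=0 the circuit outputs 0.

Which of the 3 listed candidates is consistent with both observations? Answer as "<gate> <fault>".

M0 stuck-at-0

Evaluate each candidate on input in0=0, in1=1, in2=0:
  M0 stuck-at-0: M0=0 [stuck-at-0], M1=0, M2=0 → 0 — matches
  M1 stuck-at-1: M0=0, M1=1 [stuck-at-1], M2=1 → 1 — eliminated
  M2 stuck-at-1: M0=0, M1=0, M2=1 [stuck-at-1] → 1 — eliminated
Only M0 stuck-at-0 reproduces the observed 0.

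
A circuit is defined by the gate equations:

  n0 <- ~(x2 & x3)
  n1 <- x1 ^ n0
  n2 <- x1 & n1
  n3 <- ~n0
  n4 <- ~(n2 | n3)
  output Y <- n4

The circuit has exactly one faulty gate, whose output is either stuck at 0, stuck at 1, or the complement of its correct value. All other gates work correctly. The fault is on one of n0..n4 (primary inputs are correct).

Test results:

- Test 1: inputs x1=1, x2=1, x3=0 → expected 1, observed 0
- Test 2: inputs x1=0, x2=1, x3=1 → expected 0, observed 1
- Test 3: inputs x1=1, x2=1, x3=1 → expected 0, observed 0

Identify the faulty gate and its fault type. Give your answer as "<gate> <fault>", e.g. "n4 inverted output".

Fault-free values for test 1 (x1=1, x2=1, x3=0): n0=1, n1=0, n2=0, n3=0, n4=1, giving Y=1. Observed 0.
Test 1: faults giving observed 0 are {n0 stuck-at-0, n0 inverted output, n1 stuck-at-1, n1 inverted output, n2 stuck-at-1, n2 inverted output, n3 stuck-at-1, n3 inverted output, n4 stuck-at-0, n4 inverted output}.
Test 2 (x1=0, x2=1, x3=1): fault-free n0=0, n1=0, n2=0, n3=1, n4=0 → 0; observed 1. Eliminates n0 stuck-at-0, n1 stuck-at-1, n1 inverted output, n2 stuck-at-1, n2 inverted output, n3 stuck-at-1, n4 stuck-at-0.
Test 3 (x1=1, x2=1, x3=1): fault-free n0=0, n1=1, n2=1, n3=1, n4=0 → 0; observed 0. Eliminates n0 inverted output, n4 inverted output.
Only n3 inverted output is consistent with every test.

n3 inverted output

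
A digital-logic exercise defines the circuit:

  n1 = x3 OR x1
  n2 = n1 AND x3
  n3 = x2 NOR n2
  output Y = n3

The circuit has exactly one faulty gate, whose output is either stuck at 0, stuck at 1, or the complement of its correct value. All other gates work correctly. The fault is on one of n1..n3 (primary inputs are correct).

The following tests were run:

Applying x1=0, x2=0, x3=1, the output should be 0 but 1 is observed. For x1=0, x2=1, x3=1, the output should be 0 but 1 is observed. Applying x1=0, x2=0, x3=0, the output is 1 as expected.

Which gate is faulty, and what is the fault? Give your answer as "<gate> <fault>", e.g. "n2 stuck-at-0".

Fault-free values for test 1 (x1=0, x2=0, x3=1): n1=1, n2=1, n3=0, giving Y=0. Observed 1.
Test 1: faults giving observed 1 are {n1 stuck-at-0, n1 inverted output, n2 stuck-at-0, n2 inverted output, n3 stuck-at-1, n3 inverted output}.
Test 2 (x1=0, x2=1, x3=1): fault-free n1=1, n2=1, n3=0 → 0; observed 1. Eliminates n1 stuck-at-0, n1 inverted output, n2 stuck-at-0, n2 inverted output.
Test 3 (x1=0, x2=0, x3=0): fault-free n1=0, n2=0, n3=1 → 1; observed 1. Eliminates n3 inverted output.
Only n3 stuck-at-1 is consistent with every test.

n3 stuck-at-1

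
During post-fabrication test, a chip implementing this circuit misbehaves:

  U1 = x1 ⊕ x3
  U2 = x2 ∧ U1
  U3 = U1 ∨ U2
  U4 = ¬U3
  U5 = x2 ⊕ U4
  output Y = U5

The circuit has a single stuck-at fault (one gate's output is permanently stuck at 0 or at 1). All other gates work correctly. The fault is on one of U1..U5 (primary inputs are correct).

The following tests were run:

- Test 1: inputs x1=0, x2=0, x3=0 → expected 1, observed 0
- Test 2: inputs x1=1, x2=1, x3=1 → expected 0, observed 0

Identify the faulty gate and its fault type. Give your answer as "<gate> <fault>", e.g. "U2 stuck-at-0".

U5 stuck-at-0

Fault-free values for test 1 (x1=0, x2=0, x3=0): U1=0, U2=0, U3=0, U4=1, U5=1, giving Y=1. Observed 0.
Test 1: faults giving observed 0 are {U1 stuck-at-1, U2 stuck-at-1, U3 stuck-at-1, U4 stuck-at-0, U5 stuck-at-0}.
Test 2 (x1=1, x2=1, x3=1): fault-free U1=0, U2=0, U3=0, U4=1, U5=0 → 0; observed 0. Eliminates U1 stuck-at-1, U2 stuck-at-1, U3 stuck-at-1, U4 stuck-at-0.
Only U5 stuck-at-0 is consistent with every test.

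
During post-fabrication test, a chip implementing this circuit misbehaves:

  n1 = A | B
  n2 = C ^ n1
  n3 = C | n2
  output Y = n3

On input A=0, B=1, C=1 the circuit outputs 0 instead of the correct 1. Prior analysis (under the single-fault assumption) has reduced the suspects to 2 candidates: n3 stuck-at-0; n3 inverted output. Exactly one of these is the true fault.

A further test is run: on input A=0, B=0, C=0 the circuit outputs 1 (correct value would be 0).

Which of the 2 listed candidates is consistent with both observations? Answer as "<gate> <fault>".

n3 inverted output

Evaluate each candidate on input A=0, B=0, C=0:
  n3 stuck-at-0: n1=0, n2=0, n3=0 [stuck-at-0] → 0 — eliminated
  n3 inverted output: n1=0, n2=0, n3=1 [inverted output] → 1 — matches
Only n3 inverted output reproduces the observed 1.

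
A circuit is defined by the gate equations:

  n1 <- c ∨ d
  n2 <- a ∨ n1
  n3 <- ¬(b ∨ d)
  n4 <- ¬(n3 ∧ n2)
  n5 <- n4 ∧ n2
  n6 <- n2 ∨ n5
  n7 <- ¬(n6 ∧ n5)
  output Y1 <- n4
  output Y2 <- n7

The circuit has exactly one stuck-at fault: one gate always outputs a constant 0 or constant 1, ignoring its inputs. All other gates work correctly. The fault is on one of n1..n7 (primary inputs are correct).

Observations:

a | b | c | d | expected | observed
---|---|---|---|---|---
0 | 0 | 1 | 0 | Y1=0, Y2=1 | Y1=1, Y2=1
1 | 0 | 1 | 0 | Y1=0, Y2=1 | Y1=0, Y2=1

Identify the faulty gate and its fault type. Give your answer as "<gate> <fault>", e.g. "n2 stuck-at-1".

n1 stuck-at-0

Fault-free values for test 1 (a=0, b=0, c=1, d=0): n1=1, n2=1, n3=1, n4=0, n5=0, n6=1, n7=1, giving Y1=0, Y2=1. Observed Y1=1, Y2=1.
Test 1: faults giving observed Y1=1, Y2=1 are {n1 stuck-at-0, n2 stuck-at-0}.
Test 2 (a=1, b=0, c=1, d=0): fault-free n1=1, n2=1, n3=1, n4=0, n5=0, n6=1, n7=1 → Y1=0, Y2=1; observed Y1=0, Y2=1. Eliminates n2 stuck-at-0.
Only n1 stuck-at-0 is consistent with every test.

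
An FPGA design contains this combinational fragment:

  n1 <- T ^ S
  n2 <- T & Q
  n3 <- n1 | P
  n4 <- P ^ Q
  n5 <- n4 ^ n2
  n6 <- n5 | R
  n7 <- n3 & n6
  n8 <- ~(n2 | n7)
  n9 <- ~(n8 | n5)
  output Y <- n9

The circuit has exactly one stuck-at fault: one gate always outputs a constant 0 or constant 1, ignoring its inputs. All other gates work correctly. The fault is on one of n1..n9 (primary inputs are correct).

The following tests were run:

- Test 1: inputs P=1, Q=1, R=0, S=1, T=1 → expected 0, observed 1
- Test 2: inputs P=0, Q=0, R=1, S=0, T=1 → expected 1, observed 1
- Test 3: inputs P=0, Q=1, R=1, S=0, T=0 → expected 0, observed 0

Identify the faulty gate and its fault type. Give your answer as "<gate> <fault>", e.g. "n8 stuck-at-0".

n5 stuck-at-0

Fault-free values for test 1 (P=1, Q=1, R=0, S=1, T=1): n1=0, n2=1, n3=1, n4=0, n5=1, n6=1, n7=1, n8=0, n9=0, giving Y=0. Observed 1.
Test 1: faults giving observed 1 are {n4 stuck-at-1, n5 stuck-at-0, n9 stuck-at-1}.
Test 2 (P=0, Q=0, R=1, S=0, T=1): fault-free n1=1, n2=0, n3=1, n4=0, n5=0, n6=1, n7=1, n8=0, n9=1 → 1; observed 1. Eliminates n4 stuck-at-1.
Test 3 (P=0, Q=1, R=1, S=0, T=0): fault-free n1=0, n2=0, n3=0, n4=1, n5=1, n6=1, n7=0, n8=1, n9=0 → 0; observed 0. Eliminates n9 stuck-at-1.
Only n5 stuck-at-0 is consistent with every test.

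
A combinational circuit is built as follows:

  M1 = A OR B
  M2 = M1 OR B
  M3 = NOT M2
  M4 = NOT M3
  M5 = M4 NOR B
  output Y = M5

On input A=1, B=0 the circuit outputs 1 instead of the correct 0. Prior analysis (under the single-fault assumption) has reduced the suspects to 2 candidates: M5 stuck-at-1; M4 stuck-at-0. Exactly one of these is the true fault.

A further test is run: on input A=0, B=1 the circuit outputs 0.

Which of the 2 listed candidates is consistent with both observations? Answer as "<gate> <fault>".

Evaluate each candidate on input A=0, B=1:
  M5 stuck-at-1: M1=1, M2=1, M3=0, M4=1, M5=1 [stuck-at-1] → 1 — eliminated
  M4 stuck-at-0: M1=1, M2=1, M3=0, M4=0 [stuck-at-0], M5=0 → 0 — matches
Only M4 stuck-at-0 reproduces the observed 0.

M4 stuck-at-0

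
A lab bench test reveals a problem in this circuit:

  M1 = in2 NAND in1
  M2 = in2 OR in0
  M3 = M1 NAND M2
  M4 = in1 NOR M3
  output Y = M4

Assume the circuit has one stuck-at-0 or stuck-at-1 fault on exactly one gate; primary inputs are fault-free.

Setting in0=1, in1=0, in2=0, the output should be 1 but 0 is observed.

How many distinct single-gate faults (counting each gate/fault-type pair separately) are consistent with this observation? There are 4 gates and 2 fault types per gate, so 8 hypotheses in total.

Fault-free: M1=1, M2=1, M3=0, M4=1 → 1. Observed 0.
  M1 stuck-at-0: output 0 ✓
  M1 stuck-at-1: output 1 ✗
  M2 stuck-at-0: output 0 ✓
  M2 stuck-at-1: output 1 ✗
  M3 stuck-at-0: output 1 ✗
  M3 stuck-at-1: output 0 ✓
  M4 stuck-at-0: output 0 ✓
  M4 stuck-at-1: output 1 ✗
Consistent faults: {M1 stuck-at-0, M2 stuck-at-0, M3 stuck-at-1, M4 stuck-at-0} — 4 in all.

4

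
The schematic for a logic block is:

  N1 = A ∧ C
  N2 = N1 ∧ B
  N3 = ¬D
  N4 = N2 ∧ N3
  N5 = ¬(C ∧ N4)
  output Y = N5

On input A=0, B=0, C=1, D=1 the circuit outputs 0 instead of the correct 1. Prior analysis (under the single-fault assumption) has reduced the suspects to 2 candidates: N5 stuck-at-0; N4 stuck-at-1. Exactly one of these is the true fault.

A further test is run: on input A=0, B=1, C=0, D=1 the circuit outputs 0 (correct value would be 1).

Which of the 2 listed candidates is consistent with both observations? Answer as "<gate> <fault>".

Evaluate each candidate on input A=0, B=1, C=0, D=1:
  N5 stuck-at-0: N1=0, N2=0, N3=0, N4=0, N5=0 [stuck-at-0] → 0 — matches
  N4 stuck-at-1: N1=0, N2=0, N3=0, N4=1 [stuck-at-1], N5=1 → 1 — eliminated
Only N5 stuck-at-0 reproduces the observed 0.

N5 stuck-at-0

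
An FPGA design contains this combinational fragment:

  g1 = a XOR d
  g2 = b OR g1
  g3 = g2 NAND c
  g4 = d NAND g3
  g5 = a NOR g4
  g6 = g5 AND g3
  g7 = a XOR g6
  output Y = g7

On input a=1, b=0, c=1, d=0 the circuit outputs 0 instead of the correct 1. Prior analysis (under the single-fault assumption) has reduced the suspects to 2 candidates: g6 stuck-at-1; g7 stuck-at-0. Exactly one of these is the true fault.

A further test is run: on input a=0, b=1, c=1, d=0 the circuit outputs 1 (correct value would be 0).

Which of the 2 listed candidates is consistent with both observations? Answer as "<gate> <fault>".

g6 stuck-at-1

Evaluate each candidate on input a=0, b=1, c=1, d=0:
  g6 stuck-at-1: g1=0, g2=1, g3=0, g4=1, g5=0, g6=1 [stuck-at-1], g7=1 → 1 — matches
  g7 stuck-at-0: g1=0, g2=1, g3=0, g4=1, g5=0, g6=0, g7=0 [stuck-at-0] → 0 — eliminated
Only g6 stuck-at-1 reproduces the observed 1.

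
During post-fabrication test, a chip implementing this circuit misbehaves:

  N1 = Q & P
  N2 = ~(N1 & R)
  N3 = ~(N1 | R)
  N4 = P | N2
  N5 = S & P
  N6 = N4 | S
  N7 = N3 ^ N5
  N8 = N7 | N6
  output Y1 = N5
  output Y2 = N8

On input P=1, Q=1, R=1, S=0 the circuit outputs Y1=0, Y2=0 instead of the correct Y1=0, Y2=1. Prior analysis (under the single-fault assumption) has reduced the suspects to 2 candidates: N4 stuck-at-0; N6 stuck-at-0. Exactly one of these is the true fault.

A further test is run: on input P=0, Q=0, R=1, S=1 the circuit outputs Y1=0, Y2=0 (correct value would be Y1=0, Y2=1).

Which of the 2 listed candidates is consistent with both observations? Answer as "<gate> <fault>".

N6 stuck-at-0

Evaluate each candidate on input P=0, Q=0, R=1, S=1:
  N4 stuck-at-0: N1=0, N2=1, N3=0, N4=0 [stuck-at-0], N5=0, N6=1, N7=0, N8=1 → Y1=0, Y2=1 — eliminated
  N6 stuck-at-0: N1=0, N2=1, N3=0, N4=1, N5=0, N6=0 [stuck-at-0], N7=0, N8=0 → Y1=0, Y2=0 — matches
Only N6 stuck-at-0 reproduces the observed Y1=0, Y2=0.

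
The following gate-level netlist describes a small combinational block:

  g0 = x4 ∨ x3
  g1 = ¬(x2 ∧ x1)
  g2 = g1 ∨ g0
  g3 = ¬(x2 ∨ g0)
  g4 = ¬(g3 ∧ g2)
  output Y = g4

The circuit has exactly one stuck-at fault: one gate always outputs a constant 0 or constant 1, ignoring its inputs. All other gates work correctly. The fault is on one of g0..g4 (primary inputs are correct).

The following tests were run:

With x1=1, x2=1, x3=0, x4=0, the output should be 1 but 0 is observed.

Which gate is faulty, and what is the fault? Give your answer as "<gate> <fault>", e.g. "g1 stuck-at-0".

Fault-free values for test 1 (x1=1, x2=1, x3=0, x4=0): g0=0, g1=0, g2=0, g3=0, g4=1, giving Y=1. Observed 0.
Test 1: faults giving observed 0 are {g4 stuck-at-0}.
Only g4 stuck-at-0 is consistent with every test.

g4 stuck-at-0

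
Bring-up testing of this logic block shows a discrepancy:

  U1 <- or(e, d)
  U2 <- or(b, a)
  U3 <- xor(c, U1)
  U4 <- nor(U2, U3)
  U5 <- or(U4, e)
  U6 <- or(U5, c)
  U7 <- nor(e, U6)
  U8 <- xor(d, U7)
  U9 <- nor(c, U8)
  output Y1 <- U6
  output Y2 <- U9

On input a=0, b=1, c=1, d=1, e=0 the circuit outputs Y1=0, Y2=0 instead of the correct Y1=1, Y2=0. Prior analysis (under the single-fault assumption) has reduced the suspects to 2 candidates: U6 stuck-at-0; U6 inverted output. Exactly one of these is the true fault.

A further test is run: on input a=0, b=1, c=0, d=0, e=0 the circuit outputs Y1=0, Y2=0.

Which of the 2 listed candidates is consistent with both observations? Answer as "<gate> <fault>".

U6 stuck-at-0

Evaluate each candidate on input a=0, b=1, c=0, d=0, e=0:
  U6 stuck-at-0: U1=0, U2=1, U3=0, U4=0, U5=0, U6=0 [stuck-at-0], U7=1, U8=1, U9=0 → Y1=0, Y2=0 — matches
  U6 inverted output: U1=0, U2=1, U3=0, U4=0, U5=0, U6=1 [inverted output], U7=0, U8=0, U9=1 → Y1=1, Y2=1 — eliminated
Only U6 stuck-at-0 reproduces the observed Y1=0, Y2=0.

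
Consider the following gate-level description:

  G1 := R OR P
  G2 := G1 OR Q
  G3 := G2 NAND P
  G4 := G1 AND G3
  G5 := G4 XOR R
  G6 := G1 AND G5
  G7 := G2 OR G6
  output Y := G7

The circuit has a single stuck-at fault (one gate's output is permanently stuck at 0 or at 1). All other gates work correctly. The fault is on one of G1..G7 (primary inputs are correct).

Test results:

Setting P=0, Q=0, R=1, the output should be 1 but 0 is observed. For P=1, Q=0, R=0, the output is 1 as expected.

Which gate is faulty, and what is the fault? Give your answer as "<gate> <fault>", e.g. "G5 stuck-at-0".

Fault-free values for test 1 (P=0, Q=0, R=1): G1=1, G2=1, G3=1, G4=1, G5=0, G6=0, G7=1, giving Y=1. Observed 0.
Test 1: faults giving observed 0 are {G1 stuck-at-0, G2 stuck-at-0, G7 stuck-at-0}.
Test 2 (P=1, Q=0, R=0): fault-free G1=1, G2=1, G3=0, G4=0, G5=0, G6=0, G7=1 → 1; observed 1. Eliminates G1 stuck-at-0, G7 stuck-at-0.
Only G2 stuck-at-0 is consistent with every test.

G2 stuck-at-0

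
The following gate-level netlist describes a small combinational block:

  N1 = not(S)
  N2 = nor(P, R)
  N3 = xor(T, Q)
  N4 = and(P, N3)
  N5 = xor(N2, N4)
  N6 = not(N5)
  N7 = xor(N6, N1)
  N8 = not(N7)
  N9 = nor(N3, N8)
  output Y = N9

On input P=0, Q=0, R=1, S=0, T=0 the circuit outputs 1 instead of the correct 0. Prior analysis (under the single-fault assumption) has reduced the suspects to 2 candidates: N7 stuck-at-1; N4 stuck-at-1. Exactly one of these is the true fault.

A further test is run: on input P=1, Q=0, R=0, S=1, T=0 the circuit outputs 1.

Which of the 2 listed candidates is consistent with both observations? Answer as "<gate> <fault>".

Evaluate each candidate on input P=1, Q=0, R=0, S=1, T=0:
  N7 stuck-at-1: N1=0, N2=0, N3=0, N4=0, N5=0, N6=1, N7=1 [stuck-at-1], N8=0, N9=1 → 1 — matches
  N4 stuck-at-1: N1=0, N2=0, N3=0, N4=1 [stuck-at-1], N5=1, N6=0, N7=0, N8=1, N9=0 → 0 — eliminated
Only N7 stuck-at-1 reproduces the observed 1.

N7 stuck-at-1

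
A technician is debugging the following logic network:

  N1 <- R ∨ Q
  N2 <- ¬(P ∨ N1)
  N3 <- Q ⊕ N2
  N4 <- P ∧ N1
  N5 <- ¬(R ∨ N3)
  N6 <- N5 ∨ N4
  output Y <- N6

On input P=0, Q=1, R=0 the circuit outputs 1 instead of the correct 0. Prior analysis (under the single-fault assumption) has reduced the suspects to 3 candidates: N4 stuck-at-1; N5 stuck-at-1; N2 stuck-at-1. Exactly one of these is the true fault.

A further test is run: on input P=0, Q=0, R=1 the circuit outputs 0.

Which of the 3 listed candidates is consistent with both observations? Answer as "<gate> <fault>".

N2 stuck-at-1

Evaluate each candidate on input P=0, Q=0, R=1:
  N4 stuck-at-1: N1=1, N2=0, N3=0, N4=1 [stuck-at-1], N5=0, N6=1 → 1 — eliminated
  N5 stuck-at-1: N1=1, N2=0, N3=0, N4=0, N5=1 [stuck-at-1], N6=1 → 1 — eliminated
  N2 stuck-at-1: N1=1, N2=1 [stuck-at-1], N3=1, N4=0, N5=0, N6=0 → 0 — matches
Only N2 stuck-at-1 reproduces the observed 0.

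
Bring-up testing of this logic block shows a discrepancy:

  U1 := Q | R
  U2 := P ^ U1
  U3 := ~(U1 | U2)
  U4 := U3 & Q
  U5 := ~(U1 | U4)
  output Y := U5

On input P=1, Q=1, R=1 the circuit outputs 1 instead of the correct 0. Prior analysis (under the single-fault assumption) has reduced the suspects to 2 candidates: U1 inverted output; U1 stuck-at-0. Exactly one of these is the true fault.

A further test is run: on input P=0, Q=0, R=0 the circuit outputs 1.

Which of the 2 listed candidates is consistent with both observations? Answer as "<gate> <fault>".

Evaluate each candidate on input P=0, Q=0, R=0:
  U1 inverted output: U1=1 [inverted output], U2=1, U3=0, U4=0, U5=0 → 0 — eliminated
  U1 stuck-at-0: U1=0 [stuck-at-0], U2=0, U3=1, U4=0, U5=1 → 1 — matches
Only U1 stuck-at-0 reproduces the observed 1.

U1 stuck-at-0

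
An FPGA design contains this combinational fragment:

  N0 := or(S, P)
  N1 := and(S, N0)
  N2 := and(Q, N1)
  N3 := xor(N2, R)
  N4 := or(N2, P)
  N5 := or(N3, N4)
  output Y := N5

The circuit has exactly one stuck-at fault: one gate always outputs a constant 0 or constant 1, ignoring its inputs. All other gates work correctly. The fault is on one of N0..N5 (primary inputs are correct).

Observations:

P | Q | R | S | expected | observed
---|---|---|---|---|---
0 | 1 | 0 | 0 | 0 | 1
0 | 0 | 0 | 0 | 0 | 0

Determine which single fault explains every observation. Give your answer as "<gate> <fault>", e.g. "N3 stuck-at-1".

Fault-free values for test 1 (P=0, Q=1, R=0, S=0): N0=0, N1=0, N2=0, N3=0, N4=0, N5=0, giving Y=0. Observed 1.
Test 1: faults giving observed 1 are {N1 stuck-at-1, N2 stuck-at-1, N3 stuck-at-1, N4 stuck-at-1, N5 stuck-at-1}.
Test 2 (P=0, Q=0, R=0, S=0): fault-free N0=0, N1=0, N2=0, N3=0, N4=0, N5=0 → 0; observed 0. Eliminates N2 stuck-at-1, N3 stuck-at-1, N4 stuck-at-1, N5 stuck-at-1.
Only N1 stuck-at-1 is consistent with every test.

N1 stuck-at-1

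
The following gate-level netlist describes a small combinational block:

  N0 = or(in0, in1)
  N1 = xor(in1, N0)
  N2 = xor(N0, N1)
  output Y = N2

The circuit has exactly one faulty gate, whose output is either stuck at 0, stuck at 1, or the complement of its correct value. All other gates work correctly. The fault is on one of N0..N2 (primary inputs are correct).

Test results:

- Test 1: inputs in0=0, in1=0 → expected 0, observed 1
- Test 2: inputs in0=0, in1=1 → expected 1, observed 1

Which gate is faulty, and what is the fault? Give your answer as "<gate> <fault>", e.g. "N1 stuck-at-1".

Fault-free values for test 1 (in0=0, in1=0): N0=0, N1=0, N2=0, giving Y=0. Observed 1.
Test 1: faults giving observed 1 are {N1 stuck-at-1, N1 inverted output, N2 stuck-at-1, N2 inverted output}.
Test 2 (in0=0, in1=1): fault-free N0=1, N1=0, N2=1 → 1; observed 1. Eliminates N1 stuck-at-1, N1 inverted output, N2 inverted output.
Only N2 stuck-at-1 is consistent with every test.

N2 stuck-at-1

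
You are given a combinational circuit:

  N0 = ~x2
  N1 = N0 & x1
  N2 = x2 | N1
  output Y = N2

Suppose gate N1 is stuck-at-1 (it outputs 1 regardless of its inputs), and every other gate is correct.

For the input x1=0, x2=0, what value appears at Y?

Propagate with N1 forced: N0=1, N1=1 [stuck-at-1], N2=1.
So Y = 1. (Without the fault it would be 0.)

1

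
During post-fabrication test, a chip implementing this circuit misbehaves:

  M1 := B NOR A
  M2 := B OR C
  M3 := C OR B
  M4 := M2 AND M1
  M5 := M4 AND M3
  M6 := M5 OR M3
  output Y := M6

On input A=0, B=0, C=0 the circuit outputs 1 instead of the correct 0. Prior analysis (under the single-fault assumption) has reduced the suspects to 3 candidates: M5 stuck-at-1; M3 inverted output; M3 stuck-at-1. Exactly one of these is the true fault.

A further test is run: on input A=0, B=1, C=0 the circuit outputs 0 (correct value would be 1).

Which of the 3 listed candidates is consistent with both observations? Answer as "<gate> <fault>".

M3 inverted output

Evaluate each candidate on input A=0, B=1, C=0:
  M5 stuck-at-1: M1=0, M2=1, M3=1, M4=0, M5=1 [stuck-at-1], M6=1 → 1 — eliminated
  M3 inverted output: M1=0, M2=1, M3=0 [inverted output], M4=0, M5=0, M6=0 → 0 — matches
  M3 stuck-at-1: M1=0, M2=1, M3=1 [stuck-at-1], M4=0, M5=0, M6=1 → 1 — eliminated
Only M3 inverted output reproduces the observed 0.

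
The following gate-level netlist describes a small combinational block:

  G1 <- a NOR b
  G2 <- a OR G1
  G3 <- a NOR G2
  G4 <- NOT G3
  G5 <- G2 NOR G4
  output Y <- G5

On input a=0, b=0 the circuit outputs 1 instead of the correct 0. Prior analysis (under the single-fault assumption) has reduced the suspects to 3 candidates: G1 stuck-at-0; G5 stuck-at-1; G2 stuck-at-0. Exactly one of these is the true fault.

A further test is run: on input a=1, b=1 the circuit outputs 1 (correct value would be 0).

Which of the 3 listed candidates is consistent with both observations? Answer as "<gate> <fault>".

Evaluate each candidate on input a=1, b=1:
  G1 stuck-at-0: G1=0 [stuck-at-0], G2=1, G3=0, G4=1, G5=0 → 0 — eliminated
  G5 stuck-at-1: G1=0, G2=1, G3=0, G4=1, G5=1 [stuck-at-1] → 1 — matches
  G2 stuck-at-0: G1=0, G2=0 [stuck-at-0], G3=0, G4=1, G5=0 → 0 — eliminated
Only G5 stuck-at-1 reproduces the observed 1.

G5 stuck-at-1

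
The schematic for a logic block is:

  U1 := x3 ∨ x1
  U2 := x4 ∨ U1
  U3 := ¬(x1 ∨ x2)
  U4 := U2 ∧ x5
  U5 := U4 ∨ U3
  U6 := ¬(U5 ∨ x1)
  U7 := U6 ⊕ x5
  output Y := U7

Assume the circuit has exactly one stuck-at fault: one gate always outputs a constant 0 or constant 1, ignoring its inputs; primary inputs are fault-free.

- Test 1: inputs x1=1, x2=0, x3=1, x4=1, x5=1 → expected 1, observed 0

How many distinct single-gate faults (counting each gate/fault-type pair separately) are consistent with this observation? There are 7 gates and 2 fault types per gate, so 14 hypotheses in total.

2

Fault-free: U1=1, U2=1, U3=0, U4=1, U5=1, U6=0, U7=1 → 1. Observed 0.
  U1 stuck-at-0: output 1 ✗
  U1 stuck-at-1: output 1 ✗
  U2 stuck-at-0: output 1 ✗
  U2 stuck-at-1: output 1 ✗
  U3 stuck-at-0: output 1 ✗
  U3 stuck-at-1: output 1 ✗
  U4 stuck-at-0: output 1 ✗
  U4 stuck-at-1: output 1 ✗
  U5 stuck-at-0: output 1 ✗
  U5 stuck-at-1: output 1 ✗
  U6 stuck-at-0: output 1 ✗
  U6 stuck-at-1: output 0 ✓
  U7 stuck-at-0: output 0 ✓
  U7 stuck-at-1: output 1 ✗
Consistent faults: {U6 stuck-at-1, U7 stuck-at-0} — 2 in all.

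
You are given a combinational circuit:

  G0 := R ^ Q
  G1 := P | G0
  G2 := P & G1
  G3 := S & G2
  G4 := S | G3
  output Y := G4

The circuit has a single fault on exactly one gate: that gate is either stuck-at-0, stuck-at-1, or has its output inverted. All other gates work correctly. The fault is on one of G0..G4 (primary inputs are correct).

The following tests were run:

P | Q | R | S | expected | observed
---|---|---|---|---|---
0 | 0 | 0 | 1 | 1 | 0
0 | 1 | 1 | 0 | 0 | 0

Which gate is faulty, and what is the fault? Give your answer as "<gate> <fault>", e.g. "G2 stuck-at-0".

G4 stuck-at-0

Fault-free values for test 1 (P=0, Q=0, R=0, S=1): G0=0, G1=0, G2=0, G3=0, G4=1, giving Y=1. Observed 0.
Test 1: faults giving observed 0 are {G4 stuck-at-0, G4 inverted output}.
Test 2 (P=0, Q=1, R=1, S=0): fault-free G0=0, G1=0, G2=0, G3=0, G4=0 → 0; observed 0. Eliminates G4 inverted output.
Only G4 stuck-at-0 is consistent with every test.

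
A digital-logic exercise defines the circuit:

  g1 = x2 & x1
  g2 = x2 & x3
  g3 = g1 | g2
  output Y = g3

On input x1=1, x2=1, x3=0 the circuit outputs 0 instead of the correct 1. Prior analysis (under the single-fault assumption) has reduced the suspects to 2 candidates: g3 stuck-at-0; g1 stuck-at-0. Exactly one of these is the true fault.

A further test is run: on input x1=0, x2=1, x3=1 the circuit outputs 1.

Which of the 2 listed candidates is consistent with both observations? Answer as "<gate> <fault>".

Evaluate each candidate on input x1=0, x2=1, x3=1:
  g3 stuck-at-0: g1=0, g2=1, g3=0 [stuck-at-0] → 0 — eliminated
  g1 stuck-at-0: g1=0 [stuck-at-0], g2=1, g3=1 → 1 — matches
Only g1 stuck-at-0 reproduces the observed 1.

g1 stuck-at-0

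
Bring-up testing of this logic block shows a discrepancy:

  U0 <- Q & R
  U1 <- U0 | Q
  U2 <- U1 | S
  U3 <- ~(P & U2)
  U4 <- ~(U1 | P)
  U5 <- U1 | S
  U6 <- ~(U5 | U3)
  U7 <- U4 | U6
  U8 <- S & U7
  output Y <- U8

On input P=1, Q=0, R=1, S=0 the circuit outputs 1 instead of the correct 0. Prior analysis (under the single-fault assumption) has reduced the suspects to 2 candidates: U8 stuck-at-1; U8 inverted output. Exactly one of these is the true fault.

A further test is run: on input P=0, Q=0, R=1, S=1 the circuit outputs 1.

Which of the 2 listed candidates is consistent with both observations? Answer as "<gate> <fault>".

U8 stuck-at-1

Evaluate each candidate on input P=0, Q=0, R=1, S=1:
  U8 stuck-at-1: U0=0, U1=0, U2=1, U3=1, U4=1, U5=1, U6=0, U7=1, U8=1 [stuck-at-1] → 1 — matches
  U8 inverted output: U0=0, U1=0, U2=1, U3=1, U4=1, U5=1, U6=0, U7=1, U8=0 [inverted output] → 0 — eliminated
Only U8 stuck-at-1 reproduces the observed 1.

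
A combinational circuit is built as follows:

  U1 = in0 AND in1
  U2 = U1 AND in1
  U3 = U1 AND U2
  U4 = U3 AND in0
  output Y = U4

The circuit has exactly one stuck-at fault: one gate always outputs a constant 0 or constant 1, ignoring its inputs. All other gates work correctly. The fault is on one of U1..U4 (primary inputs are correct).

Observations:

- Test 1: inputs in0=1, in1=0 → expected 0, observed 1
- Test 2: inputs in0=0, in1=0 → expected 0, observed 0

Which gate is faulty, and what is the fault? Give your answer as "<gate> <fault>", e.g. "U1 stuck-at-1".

Fault-free values for test 1 (in0=1, in1=0): U1=0, U2=0, U3=0, U4=0, giving Y=0. Observed 1.
Test 1: faults giving observed 1 are {U3 stuck-at-1, U4 stuck-at-1}.
Test 2 (in0=0, in1=0): fault-free U1=0, U2=0, U3=0, U4=0 → 0; observed 0. Eliminates U4 stuck-at-1.
Only U3 stuck-at-1 is consistent with every test.

U3 stuck-at-1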